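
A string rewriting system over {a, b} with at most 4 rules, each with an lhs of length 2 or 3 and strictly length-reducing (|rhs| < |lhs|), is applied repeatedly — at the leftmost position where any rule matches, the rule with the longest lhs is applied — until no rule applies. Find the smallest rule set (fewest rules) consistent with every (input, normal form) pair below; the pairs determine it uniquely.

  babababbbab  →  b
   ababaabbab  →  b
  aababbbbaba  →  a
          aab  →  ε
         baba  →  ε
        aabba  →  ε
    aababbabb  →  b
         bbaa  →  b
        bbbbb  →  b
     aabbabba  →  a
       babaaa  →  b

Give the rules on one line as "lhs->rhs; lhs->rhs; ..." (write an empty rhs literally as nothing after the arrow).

  | babababbbab => bababbbab => babbbab => bbbab => bab => b
  | ababaabbab => abaabbab => aabbab => bbbab => bab => b
  | aababbbbaba => bbabbbbaba => abbbbaba => abbaba => aaba => bba => a
  | aab => bb => ε

aa->b; ba->; bb->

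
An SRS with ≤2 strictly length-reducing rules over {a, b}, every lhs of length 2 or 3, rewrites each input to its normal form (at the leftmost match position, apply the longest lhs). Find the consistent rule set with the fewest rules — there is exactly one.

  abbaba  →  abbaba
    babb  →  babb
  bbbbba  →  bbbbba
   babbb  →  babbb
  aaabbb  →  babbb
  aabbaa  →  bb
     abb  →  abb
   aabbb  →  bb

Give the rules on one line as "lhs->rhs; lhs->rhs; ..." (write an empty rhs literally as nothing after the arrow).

  | abbaba
  | babb
  | bbbbba
  | babbb

aa->b; aab->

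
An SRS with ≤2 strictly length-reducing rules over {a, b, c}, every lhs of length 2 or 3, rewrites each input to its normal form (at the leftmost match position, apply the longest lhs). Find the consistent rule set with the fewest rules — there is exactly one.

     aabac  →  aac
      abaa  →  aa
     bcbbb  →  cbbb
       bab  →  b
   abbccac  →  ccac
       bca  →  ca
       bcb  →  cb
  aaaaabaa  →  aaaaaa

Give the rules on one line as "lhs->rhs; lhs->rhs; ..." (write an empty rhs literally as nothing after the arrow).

  | aabac => aac
  | abaa => aa
  | bcbbb => cbbb
  | bab => b

ab->; bc->c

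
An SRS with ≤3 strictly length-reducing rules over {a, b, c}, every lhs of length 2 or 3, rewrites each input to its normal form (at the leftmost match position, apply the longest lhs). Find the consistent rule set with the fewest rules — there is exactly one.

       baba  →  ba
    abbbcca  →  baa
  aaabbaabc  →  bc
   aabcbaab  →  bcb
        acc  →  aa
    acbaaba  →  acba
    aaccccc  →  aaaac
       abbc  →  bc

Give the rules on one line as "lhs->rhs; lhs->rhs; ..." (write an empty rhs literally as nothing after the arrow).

ab->b; bb->b; cc->a

  | baba => bba => ba
  | abbbcca => bbbcca => bbcca => bcca => baa
  | aaabbaabc => aabbaabc => abbaabc => bbaabc => baabc => babc => bbc => bc
  | aabcbaab => abcbaab => bcbaab => bcbab => bcbb => bcb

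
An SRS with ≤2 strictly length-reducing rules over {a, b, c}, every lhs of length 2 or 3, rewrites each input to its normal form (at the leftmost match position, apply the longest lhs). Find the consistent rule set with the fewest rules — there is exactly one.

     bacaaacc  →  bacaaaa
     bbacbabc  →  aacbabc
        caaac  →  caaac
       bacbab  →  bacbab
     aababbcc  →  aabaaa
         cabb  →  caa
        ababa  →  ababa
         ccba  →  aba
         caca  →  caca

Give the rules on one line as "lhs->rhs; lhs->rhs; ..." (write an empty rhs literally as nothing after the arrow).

  | bacaaacc => bacaaaa
  | bbacbabc => aacbabc
  | caaac
  | bacbab

bb->a; cc->a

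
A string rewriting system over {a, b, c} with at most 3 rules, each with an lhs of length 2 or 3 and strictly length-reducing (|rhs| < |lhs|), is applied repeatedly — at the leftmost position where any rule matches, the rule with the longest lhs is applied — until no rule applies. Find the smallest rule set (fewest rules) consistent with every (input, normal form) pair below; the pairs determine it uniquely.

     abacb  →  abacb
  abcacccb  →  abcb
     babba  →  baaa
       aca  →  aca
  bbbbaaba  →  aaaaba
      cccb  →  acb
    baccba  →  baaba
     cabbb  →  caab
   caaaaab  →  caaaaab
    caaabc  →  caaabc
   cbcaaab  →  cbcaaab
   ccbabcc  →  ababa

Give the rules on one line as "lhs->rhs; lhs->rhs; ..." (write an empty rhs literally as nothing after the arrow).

  | abacb
  | abcacccb => abcaacb => abcb
  | babba => baaa
  | aca

aac->; bb->a; cc->a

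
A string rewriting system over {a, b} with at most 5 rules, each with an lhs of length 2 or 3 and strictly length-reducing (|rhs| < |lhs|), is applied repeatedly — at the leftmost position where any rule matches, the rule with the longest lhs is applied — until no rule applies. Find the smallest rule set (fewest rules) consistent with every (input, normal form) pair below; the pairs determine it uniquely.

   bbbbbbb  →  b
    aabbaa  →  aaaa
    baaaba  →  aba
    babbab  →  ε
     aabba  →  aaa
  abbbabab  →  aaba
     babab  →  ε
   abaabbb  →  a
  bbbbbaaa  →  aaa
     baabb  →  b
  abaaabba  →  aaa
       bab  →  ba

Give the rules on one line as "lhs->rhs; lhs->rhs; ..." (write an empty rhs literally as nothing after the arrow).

  | bbbbbbb => bbbb => b
  | aabbaa => aaaa
  | baaaba => bbaba => aba
  | babbab => babab => baab => bbb => ε

baa->bb; bab->ba; bb->; bbb->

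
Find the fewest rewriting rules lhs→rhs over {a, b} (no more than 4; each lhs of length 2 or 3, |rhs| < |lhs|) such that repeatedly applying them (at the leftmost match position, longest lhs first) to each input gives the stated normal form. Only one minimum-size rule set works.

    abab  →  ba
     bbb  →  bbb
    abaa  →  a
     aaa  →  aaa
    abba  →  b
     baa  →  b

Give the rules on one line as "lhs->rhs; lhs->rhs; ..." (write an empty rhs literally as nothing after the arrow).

  | abab => abb => ba
  | bbb
  | abaa => aba => ab => a
  | aaa

ab->a; aba->ab; abb->ba; baa->b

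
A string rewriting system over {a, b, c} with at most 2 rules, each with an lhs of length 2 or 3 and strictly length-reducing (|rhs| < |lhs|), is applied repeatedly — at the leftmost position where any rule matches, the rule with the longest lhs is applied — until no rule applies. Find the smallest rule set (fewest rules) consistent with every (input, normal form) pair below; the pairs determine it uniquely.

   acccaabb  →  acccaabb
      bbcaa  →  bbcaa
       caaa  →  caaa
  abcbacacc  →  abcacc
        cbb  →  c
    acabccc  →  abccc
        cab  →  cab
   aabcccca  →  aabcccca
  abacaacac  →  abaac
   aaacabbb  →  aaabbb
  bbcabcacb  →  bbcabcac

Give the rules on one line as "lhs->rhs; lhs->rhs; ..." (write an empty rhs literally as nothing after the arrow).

aca->a; cb->c

  | acccaabb
  | bbcaa
  | caaa
  | abcbacacc => abcacacc => abcacc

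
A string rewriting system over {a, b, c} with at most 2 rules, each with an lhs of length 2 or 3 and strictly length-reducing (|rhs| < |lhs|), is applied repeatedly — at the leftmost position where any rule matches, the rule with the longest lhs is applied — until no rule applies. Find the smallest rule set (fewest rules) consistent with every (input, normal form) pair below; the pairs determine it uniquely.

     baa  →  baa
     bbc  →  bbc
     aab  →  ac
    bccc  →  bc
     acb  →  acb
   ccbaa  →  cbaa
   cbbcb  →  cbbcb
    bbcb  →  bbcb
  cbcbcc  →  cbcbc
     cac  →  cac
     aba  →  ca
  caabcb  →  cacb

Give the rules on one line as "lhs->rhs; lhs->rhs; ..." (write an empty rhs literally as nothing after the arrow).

  | baa
  | bbc
  | aab => ac
  | bccc => bcc => bc

ab->c; cc->c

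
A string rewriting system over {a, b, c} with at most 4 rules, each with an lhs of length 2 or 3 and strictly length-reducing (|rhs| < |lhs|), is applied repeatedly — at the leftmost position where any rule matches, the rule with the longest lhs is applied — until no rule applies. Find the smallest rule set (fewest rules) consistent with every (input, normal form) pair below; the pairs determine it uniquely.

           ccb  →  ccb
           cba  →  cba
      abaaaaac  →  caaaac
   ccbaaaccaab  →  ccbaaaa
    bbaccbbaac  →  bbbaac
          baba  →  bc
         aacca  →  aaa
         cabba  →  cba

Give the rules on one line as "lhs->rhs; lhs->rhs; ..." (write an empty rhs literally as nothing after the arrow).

ab->; aba->c; acc->a

  | ccb
  | cba
  | abaaaaac => caaaac
  | ccbaaaccaab => ccbaaaaab => ccbaaaa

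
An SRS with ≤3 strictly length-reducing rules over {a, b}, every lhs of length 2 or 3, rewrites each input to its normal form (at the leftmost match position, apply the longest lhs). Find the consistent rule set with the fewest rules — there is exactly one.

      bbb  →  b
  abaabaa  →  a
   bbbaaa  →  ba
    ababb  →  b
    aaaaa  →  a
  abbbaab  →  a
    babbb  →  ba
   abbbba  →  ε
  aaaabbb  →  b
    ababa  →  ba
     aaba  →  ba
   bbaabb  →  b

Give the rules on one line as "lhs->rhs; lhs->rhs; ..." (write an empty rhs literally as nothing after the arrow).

aa->; ab->a; bb->b

  | bbb => bb => b
  | abaabaa => aaabaa => abaa => aaa => a
  | bbbaaa => bbaaa => baaa => ba
  | ababb => aabb => bb => b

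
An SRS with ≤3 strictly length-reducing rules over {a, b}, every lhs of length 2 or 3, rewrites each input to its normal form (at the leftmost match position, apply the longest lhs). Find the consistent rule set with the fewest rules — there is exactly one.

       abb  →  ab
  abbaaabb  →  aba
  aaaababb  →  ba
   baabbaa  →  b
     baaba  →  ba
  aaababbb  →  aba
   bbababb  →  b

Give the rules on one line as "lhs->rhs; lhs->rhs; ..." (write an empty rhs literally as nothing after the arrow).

aa->; bab->ba; bb->b

  | abb => ab
  | abbaaabb => abaaabb => ababb => abab => aba
  | aaaababb => aababb => babb => bab => ba
  | baabbaa => bbbaa => bbaa => baa => b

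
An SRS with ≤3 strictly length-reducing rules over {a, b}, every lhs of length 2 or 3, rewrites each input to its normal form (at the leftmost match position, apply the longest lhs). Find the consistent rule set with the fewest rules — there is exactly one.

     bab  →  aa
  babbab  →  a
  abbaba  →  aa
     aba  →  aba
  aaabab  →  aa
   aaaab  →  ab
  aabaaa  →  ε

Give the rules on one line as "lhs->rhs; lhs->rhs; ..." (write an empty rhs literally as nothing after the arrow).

aaa->; baa->; bab->aa

  | bab => aa
  | babbab => aabab => aaaa => a
  | abbaba => abaaa => aa
  | aba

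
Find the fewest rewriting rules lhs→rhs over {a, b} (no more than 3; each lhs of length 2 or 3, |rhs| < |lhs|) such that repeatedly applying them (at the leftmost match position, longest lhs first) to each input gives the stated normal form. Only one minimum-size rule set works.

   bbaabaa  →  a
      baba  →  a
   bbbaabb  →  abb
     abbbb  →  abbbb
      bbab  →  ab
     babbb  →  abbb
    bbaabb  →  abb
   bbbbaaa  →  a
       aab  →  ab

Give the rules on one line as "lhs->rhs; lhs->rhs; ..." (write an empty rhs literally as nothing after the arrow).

aa->a; ba->a

  | bbaabaa => baabaa => aabaa => abaa => aaa => aa => a
  | baba => aba => aa => a
  | bbbaabb => bbaabb => baabb => aabb => abb
  | abbbb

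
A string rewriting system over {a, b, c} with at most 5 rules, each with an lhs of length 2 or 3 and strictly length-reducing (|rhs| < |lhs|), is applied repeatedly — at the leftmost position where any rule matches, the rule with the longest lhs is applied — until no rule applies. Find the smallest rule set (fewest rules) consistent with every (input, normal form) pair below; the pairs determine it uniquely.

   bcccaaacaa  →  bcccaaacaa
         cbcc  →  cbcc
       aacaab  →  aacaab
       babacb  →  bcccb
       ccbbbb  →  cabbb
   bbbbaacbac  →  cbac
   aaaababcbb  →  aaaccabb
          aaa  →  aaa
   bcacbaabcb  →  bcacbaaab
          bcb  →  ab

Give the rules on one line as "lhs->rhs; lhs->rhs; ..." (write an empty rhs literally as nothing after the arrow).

aba->cc; bba->; bcb->ab; cbb->ab

  | bcccaaacaa
  | cbcc
  | aacaab
  | babacb => bcccb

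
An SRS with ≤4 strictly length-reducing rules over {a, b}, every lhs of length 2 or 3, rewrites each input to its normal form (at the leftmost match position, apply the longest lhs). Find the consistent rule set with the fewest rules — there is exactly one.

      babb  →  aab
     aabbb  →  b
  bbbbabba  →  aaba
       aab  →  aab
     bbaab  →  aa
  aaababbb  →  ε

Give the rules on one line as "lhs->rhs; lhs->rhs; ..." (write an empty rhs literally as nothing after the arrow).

  | babb => aab
  | aabbb => aaab => b
  | bbbbabba => abbabba => abbba => aaba
  | aab

aaa->; bab->aa; bb->a; bba->b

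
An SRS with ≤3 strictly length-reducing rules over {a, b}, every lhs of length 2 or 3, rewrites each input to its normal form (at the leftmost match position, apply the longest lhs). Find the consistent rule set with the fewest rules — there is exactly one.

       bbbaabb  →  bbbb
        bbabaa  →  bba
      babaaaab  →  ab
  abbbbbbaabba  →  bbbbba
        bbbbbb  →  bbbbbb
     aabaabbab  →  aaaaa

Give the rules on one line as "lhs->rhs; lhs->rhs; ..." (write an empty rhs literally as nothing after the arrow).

  | bbbaabb => bbbb
  | bbabaa => bba
  | babaaaab => baaab => ab
  | abbbbbbaabba => bbbbaabba => bbbbba

aab->aa; abb->; baa->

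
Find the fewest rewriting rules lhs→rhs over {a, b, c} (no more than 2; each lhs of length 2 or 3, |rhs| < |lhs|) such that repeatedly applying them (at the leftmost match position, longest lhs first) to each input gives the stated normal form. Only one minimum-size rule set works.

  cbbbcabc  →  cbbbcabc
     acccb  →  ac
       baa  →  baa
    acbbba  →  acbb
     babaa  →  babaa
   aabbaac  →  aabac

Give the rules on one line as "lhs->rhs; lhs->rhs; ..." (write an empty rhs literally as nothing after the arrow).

  | cbbbcabc
  | acccb => ac
  | baa
  | acbbba => acbb

bba->b; ccb->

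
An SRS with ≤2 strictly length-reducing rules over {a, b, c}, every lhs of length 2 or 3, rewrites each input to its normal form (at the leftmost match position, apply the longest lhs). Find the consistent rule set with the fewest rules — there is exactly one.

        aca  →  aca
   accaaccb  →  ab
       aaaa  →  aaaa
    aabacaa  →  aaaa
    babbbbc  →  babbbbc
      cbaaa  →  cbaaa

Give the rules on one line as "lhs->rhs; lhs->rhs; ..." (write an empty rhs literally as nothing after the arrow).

acc->; bac->

  | aca
  | accaaccb => aaccb => ab
  | aaaa
  | aabacaa => aaaa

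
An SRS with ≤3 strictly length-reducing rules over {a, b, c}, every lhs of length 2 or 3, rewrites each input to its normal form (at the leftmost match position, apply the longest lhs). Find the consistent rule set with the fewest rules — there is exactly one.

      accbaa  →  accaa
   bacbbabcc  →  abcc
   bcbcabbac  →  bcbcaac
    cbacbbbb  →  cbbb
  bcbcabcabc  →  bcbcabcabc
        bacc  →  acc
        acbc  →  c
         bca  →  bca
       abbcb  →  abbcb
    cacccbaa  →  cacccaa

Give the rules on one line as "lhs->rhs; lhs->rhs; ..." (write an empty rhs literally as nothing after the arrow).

acb->; ba->a

  | accbaa => accaa
  | bacbbabcc => acbbabcc => babcc => abcc
  | bcbcabbac => bcbcabac => bcbcaac
  | cbacbbbb => cacbbbb => cbbb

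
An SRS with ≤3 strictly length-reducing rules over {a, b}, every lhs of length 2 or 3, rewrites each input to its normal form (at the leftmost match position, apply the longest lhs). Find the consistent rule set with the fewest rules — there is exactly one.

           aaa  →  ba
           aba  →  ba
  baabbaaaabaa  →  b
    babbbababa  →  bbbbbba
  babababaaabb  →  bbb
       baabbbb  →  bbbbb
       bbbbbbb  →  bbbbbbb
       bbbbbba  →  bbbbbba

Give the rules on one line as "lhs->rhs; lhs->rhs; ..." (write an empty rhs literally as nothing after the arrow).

  | aaa => ba
  | aba => ba
  | baabbaaaabaa => aabbaaaabaa => bbbaaaabaa => bbaaaabaa => baaaabaa => aaaabaa => baabaa => aabaa => bbaa => baa => aa => b
  | babbbababa => bbbbababa => bbbbbaba => bbbbbba

aa->b; ab->b; baa->aa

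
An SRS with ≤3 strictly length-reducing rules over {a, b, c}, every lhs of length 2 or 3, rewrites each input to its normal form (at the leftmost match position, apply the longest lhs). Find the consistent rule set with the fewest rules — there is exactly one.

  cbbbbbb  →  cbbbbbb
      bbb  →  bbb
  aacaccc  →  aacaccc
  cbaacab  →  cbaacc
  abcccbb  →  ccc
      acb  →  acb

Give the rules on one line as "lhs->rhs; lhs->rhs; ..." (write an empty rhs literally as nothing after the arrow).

  | cbbbbbb
  | bbb
  | aacaccc
  | cbaacab => cbaacc

ab->c; ccb->a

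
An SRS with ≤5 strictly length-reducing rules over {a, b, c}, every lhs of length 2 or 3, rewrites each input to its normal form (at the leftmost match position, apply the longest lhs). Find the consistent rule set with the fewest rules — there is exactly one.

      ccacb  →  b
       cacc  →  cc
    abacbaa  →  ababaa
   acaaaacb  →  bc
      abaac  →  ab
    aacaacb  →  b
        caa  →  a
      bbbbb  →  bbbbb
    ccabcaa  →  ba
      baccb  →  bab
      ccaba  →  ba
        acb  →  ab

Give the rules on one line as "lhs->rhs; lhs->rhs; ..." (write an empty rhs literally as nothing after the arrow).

  | ccacb => ccb => cb => b
  | cacc => cc
  | abacbaa => ababaa
  | acaaaacb => aaaacb => aab => bc

aab->bc; aac->; ca->; cb->b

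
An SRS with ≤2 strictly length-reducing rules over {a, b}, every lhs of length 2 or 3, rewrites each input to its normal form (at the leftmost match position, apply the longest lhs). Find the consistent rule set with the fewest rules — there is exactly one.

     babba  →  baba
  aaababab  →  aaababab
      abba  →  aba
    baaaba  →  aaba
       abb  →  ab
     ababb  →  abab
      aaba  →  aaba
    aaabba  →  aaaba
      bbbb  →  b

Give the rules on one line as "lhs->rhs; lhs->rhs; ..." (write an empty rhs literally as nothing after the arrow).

  | babba => baba
  | aaababab
  | abba => aba
  | baaaba => aaba

baa->a; bb->b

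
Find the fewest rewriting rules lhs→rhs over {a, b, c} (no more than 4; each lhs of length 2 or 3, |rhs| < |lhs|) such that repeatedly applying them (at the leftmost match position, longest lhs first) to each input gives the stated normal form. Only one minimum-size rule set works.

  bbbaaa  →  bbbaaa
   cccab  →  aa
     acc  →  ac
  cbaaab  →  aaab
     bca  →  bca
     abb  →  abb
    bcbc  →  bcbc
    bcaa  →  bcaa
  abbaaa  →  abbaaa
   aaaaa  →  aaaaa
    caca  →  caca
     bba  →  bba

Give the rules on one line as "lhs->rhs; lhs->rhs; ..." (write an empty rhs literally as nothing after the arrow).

  | bbbaaa
  | cccab => ccab => cab => aa
  | acc => ac
  | cbaaab => aaab

cab->aa; cba->a; cc->c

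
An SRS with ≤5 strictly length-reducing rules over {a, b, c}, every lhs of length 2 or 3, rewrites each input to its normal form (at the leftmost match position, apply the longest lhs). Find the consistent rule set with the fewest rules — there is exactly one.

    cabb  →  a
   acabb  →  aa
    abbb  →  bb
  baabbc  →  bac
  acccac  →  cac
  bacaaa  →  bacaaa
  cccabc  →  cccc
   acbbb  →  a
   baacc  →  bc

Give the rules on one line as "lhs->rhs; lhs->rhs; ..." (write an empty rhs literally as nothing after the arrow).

aab->c; ab->; acc->ab; cb->a

  | cabb => cb => a
  | acabb => acb => aa
  | abbb => bb
  | baabbc => bcbc => bac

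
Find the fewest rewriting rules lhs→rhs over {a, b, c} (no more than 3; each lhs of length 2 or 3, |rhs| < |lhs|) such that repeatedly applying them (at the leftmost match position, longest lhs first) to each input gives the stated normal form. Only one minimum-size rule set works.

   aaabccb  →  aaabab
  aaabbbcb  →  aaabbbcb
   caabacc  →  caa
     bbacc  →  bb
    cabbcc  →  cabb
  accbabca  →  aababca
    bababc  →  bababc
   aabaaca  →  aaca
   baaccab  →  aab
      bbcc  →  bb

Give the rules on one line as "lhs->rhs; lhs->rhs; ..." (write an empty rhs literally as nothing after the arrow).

  | aaabccb => aaabab
  | aaabbbcb
  | caabacc => caabaa => caa
  | bbacc => bbcc => bba => bb

baa->; bba->bb; cc->a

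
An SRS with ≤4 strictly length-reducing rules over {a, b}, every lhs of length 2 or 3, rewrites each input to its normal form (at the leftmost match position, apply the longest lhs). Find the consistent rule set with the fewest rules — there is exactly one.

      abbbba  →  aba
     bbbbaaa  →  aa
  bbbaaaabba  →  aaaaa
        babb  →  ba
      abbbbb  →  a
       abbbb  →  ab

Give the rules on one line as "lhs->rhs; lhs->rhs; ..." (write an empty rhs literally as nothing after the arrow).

baa->a; bb->; bbb->

  | abbbba => aba
  | bbbbaaa => baaa => aa
  | bbbaaaabba => aaaabba => aaaaa
  | babb => ba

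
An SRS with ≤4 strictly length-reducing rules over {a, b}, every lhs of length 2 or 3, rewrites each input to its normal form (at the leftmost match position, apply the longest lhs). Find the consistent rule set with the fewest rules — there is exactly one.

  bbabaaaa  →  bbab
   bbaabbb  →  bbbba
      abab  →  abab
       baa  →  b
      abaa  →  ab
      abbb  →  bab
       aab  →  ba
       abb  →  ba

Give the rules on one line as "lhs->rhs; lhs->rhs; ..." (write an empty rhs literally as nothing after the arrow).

  | bbabaaaa => bbabaa => bbab
  | bbaabbb => bbbabb => bbbba
  | abab
  | baa => b

aa->; aab->ba; abb->ba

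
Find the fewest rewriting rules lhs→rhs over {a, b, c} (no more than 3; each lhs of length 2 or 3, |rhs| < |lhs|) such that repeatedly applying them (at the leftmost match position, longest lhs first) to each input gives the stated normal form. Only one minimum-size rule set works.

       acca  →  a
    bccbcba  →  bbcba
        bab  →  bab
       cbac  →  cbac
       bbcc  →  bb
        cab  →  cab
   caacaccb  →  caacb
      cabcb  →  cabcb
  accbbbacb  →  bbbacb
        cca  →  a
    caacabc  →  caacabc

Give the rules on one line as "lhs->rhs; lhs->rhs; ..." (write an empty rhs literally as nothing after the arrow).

acc->; cc->

  | acca => a
  | bccbcba => bbcba
  | bab
  | cbac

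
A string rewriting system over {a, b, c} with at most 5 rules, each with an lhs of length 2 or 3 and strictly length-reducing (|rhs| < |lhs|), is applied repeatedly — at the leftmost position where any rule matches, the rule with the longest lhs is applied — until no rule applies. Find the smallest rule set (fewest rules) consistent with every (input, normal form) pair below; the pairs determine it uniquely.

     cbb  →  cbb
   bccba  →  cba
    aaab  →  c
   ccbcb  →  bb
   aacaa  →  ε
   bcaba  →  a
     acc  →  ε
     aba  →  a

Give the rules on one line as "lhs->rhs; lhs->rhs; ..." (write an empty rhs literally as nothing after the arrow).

aa->c; ab->; bc->; cc->b

  | cbb
  | bccba => cba
  | aaab => cab => c
  | ccbcb => bbcb => bb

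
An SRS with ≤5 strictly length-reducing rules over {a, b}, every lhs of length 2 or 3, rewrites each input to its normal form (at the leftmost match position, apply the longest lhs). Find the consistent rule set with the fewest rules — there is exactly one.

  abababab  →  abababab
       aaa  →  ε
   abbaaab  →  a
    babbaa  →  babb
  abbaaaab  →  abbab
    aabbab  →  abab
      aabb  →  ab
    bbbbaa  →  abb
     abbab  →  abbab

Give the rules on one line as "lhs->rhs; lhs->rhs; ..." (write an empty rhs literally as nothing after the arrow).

aa->; aaa->; aab->a; bbb->ab

  | abababab
  | aaa => ε
  | abbaaab => abbb => aab => a
  | babbaa => babb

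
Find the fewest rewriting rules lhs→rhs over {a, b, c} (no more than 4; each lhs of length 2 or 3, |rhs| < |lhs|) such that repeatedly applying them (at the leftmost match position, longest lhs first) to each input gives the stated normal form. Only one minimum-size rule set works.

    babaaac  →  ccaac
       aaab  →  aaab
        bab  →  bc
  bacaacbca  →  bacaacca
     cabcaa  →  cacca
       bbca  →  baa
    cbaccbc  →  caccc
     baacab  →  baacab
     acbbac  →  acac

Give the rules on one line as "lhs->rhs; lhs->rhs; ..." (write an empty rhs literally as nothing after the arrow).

bab->bc; bbc->ba; bca->cc; cb->c

  | babaaac => bcaaac => ccaac
  | aaab
  | bab => bc
  | bacaacbca => bacaacca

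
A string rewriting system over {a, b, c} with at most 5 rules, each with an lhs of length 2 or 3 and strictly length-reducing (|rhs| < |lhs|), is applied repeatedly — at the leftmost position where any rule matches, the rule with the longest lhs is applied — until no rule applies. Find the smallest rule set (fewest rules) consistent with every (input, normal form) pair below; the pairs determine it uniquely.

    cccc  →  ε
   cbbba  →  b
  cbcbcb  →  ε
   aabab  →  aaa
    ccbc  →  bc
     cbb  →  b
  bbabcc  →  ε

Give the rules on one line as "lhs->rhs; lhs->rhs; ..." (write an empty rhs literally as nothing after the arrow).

ba->; bab->a; cb->; cc->

  | cccc => cc => ε
  | cbbba => bba => b
  | cbcbcb => cbcb => cb => ε
  | aabab => aaa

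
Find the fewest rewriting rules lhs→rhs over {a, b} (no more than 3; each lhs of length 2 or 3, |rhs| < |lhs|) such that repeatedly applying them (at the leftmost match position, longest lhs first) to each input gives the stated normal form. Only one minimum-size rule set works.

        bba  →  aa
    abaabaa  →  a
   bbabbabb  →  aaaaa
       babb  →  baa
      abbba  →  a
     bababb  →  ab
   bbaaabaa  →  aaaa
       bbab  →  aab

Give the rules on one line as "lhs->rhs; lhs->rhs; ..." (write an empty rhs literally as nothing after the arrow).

  | bba => aa
  | abaabaa => abaa => a
  | bbabbabb => aabbabb => aaaabb => aaaaa
  | babb => baa

aba->; bb->a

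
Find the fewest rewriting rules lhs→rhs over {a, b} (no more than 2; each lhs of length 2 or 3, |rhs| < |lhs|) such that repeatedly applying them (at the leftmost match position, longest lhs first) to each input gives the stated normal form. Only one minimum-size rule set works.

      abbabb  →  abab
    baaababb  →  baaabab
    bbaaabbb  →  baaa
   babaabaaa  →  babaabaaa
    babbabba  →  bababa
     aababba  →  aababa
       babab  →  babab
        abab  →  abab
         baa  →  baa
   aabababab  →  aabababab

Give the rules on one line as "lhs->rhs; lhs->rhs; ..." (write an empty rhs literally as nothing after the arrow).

  | abbabb => ababb => abab
  | baaababb => baaabab
  | bbaaabbb => baaabbb => baaa
  | babaabaaa

bb->b; bbb->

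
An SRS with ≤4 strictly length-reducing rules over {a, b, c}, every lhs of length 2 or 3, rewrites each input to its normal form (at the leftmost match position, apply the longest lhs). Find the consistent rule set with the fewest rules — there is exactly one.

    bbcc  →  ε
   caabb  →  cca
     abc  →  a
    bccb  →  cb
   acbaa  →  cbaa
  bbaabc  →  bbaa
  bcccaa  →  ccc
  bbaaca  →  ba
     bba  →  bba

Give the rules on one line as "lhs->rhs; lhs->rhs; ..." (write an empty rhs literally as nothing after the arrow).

  | bbcc => bc => ε
  | caabb => ccbb => cca
  | abc => a
  | bccb => cb

ac->c; bc->; caa->cc; cbb->ca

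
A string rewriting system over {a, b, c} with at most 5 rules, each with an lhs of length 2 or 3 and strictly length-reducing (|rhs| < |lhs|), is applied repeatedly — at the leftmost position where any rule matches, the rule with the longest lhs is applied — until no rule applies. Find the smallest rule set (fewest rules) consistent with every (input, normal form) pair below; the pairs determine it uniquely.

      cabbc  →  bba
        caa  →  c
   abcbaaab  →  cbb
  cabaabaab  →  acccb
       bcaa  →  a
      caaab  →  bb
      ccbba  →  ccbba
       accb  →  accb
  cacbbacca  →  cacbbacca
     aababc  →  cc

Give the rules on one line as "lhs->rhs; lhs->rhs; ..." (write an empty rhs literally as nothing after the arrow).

  | cabbc => bbbc => bba
  | caa => c
  | abcbaaab => aabaaab => baaab => ccab => cbb
  | cabaabaab => bbaabaab => bccbaab => acbaab => acccb

aa->; baa->cc; bc->a; cab->bb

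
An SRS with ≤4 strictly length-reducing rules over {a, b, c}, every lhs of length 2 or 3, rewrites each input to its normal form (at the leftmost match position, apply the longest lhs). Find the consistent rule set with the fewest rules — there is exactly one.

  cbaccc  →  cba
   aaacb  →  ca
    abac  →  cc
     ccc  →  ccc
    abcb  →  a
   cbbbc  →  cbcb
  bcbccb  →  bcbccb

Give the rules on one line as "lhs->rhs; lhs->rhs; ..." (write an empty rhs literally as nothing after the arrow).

aa->c; ab->a; ac->a; bbc->cb

  | cbaccc => cbacc => cbac => cba
  | aaacb => cacb => cab => ca
  | abac => aac => cc
  | ccc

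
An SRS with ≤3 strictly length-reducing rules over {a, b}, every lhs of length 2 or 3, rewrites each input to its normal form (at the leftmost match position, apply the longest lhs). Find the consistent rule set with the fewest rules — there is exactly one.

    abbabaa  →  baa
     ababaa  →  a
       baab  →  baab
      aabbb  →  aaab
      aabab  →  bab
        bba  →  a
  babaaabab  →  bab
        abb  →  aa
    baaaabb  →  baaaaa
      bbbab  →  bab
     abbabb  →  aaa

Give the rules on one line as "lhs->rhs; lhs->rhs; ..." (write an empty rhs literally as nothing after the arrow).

aba->ba; bb->a; bba->bb

  | abbabaa => abbbaa => aabaa => abaa => baa
  | ababaa => babaa => bbaa => bba => bb => a
  | baab
  | aabbb => aaab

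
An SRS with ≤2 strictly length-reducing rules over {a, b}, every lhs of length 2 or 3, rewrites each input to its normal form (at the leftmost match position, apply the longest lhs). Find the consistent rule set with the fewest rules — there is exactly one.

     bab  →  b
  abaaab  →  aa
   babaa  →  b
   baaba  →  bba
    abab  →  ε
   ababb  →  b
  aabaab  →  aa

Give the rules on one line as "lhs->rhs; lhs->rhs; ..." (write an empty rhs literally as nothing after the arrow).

ab->; baa->b

  | bab => b
  | abaaab => aaab => aa
  | babaa => baa => b
  | baaba => bba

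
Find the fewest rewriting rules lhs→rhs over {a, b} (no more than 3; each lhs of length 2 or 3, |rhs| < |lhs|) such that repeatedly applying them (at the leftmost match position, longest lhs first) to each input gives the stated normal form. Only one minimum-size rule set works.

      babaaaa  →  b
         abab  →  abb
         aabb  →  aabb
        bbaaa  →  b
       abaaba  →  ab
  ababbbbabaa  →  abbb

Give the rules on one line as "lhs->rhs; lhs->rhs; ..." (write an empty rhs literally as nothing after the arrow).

ba->b; bba->b

  | babaaaa => bbaaaa => baaa => baa => ba => b
  | abab => abb
  | aabb
  | bbaaa => baa => ba => b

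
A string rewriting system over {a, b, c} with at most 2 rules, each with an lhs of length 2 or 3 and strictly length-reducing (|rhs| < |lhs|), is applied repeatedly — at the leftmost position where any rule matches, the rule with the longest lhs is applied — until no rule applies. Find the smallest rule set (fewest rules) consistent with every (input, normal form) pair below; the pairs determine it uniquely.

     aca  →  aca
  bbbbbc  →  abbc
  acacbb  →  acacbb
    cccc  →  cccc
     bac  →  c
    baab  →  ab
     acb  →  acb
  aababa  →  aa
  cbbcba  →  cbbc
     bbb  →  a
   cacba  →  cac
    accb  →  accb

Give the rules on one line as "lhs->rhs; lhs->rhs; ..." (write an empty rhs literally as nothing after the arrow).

ba->; bbb->a

  | aca
  | bbbbbc => abbc
  | acacbb
  | cccc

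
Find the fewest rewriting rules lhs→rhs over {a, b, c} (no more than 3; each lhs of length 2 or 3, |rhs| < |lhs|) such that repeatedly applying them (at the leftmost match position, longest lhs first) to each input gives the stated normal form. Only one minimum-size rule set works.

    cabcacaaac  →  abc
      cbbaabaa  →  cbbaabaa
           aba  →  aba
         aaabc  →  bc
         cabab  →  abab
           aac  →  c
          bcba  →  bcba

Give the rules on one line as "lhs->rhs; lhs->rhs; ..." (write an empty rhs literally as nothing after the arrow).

  | cabcacaaac => abcacaaac => abacaaac => abcaaac => abaaac => abc
  | cbbaabaa
  | aba
  | aaabc => bc

aaa->; ac->c; ca->a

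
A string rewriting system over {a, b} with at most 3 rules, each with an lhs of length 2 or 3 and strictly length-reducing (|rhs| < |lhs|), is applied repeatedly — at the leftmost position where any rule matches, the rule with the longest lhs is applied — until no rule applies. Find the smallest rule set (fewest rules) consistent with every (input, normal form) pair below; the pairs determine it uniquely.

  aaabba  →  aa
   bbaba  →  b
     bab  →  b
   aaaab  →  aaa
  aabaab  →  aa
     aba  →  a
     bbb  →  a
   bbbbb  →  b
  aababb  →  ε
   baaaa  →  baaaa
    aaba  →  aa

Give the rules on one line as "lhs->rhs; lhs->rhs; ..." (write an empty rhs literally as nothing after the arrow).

ab->; bba->b; bbb->a

  | aaabba => aaba => aa
  | bbaba => bba => b
  | bab => b
  | aaaab => aaa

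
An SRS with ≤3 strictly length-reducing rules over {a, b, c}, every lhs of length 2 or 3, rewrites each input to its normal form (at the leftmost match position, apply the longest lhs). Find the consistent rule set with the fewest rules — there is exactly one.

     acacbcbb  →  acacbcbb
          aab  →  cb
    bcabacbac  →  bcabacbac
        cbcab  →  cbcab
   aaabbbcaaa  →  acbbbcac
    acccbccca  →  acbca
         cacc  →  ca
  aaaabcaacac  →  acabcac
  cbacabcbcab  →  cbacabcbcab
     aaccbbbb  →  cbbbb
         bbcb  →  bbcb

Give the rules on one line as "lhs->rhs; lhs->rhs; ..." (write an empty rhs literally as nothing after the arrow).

  | acacbcbb
  | aab => cb
  | bcabacbac
  | cbcab

aa->c; aaa->ac; cc->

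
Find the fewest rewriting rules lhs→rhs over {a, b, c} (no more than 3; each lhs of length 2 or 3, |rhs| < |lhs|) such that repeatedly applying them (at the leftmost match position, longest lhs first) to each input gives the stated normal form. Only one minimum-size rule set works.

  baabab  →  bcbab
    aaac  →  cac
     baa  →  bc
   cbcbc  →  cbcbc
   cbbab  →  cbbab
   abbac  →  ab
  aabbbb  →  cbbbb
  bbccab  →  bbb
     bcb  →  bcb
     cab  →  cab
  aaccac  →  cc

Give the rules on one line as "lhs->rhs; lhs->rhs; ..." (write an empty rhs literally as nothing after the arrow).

  | baabab => bcbab
  | aaac => cac
  | baa => bc
  | cbcbc

aa->c; bac->; cca->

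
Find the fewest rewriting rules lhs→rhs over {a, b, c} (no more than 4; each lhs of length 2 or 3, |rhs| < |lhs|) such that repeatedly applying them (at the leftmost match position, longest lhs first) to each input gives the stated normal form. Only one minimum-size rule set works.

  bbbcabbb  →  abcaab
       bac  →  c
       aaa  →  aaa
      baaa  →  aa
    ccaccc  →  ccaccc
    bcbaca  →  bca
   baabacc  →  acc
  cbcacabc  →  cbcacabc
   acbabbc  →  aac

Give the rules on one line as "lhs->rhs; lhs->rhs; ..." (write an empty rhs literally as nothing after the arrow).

  | bbbcabbb => abcabbb => abcaab
  | bac => c
  | aaa
  | baaa => aa

ba->; bb->a; cba->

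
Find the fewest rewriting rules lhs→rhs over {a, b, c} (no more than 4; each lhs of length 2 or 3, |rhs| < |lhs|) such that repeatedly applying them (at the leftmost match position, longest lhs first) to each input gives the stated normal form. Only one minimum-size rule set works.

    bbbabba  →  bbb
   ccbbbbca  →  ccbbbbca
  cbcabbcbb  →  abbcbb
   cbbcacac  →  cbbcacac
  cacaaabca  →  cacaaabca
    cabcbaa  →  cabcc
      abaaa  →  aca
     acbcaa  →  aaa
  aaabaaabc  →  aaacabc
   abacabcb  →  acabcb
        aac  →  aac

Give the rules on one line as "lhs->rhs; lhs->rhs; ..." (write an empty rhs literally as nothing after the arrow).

  | bbbabba => bbbba => bbb
  | ccbbbbca
  | cbcabbcbb => abbcbb
  | cbbcacac

ba->; baa->c; cbc->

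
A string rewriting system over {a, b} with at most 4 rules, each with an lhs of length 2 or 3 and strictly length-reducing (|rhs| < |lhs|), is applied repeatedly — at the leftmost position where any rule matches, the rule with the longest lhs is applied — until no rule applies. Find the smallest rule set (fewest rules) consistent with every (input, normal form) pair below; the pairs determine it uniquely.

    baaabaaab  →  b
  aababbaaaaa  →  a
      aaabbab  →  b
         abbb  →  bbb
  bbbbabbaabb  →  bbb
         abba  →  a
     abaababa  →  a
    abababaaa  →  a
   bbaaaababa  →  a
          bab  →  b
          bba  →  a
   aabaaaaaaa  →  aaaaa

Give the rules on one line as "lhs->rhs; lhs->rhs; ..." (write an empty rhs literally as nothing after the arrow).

  | baaabaaab => abaaab => baaab => ab => b
  | aababbaaaaa => ababbaaaaa => babbaaaaa => abbaaaaa => bbaaaaa => baaa => a
  | aaabbab => aabbab => abbab => bbab => bab => ab => b
  | abbb => bbb

ab->b; ba->a; baa->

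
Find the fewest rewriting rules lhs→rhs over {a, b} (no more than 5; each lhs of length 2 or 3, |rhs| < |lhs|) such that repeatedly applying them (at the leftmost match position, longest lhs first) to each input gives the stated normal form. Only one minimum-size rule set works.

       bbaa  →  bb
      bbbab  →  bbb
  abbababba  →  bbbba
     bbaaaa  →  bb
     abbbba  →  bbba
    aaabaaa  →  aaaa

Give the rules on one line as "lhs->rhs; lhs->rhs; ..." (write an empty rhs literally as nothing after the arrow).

aab->; ab->; aba->b; baa->b

  | bbaa => bb
  | bbbab => bbb
  | abbababba => bababba => bbbba
  | bbaaaa => bbaa => bb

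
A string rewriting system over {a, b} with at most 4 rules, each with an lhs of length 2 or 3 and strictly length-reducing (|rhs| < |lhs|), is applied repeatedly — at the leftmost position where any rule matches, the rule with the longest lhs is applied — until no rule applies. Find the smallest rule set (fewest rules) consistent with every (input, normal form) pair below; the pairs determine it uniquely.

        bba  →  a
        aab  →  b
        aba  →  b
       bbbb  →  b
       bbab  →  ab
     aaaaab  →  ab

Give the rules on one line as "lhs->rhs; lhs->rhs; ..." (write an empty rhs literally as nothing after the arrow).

  | bba => ba => a
  | aab => bb => b
  | aba => aa => b
  | bbbb => bbb => bb => b

aa->b; ba->a; bb->b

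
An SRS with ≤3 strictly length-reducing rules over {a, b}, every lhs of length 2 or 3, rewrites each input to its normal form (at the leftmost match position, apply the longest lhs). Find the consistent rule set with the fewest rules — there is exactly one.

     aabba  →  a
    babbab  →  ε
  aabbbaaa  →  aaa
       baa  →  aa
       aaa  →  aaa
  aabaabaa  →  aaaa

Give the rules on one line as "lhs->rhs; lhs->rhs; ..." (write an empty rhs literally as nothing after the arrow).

ab->; ba->a

  | aabba => aba => a
  | babbab => abbab => bab => ab => ε
  | aabbbaaa => abbaaa => baaa => aaa
  | baa => aa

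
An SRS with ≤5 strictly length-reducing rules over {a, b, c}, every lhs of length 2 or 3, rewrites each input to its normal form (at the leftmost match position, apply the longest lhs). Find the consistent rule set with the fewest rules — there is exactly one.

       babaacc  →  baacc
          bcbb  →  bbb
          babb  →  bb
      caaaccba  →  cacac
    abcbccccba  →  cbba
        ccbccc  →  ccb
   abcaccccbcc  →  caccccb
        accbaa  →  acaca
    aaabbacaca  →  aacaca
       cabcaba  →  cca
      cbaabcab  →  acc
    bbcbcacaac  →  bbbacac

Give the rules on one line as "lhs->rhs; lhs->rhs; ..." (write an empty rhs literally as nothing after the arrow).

ab->; bc->b; caa->ca; cba->ac

  | babaacc => baacc
  | bcbb => bbb
  | babb => bb
  | caaaccba => caaccba => caccba => cacac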